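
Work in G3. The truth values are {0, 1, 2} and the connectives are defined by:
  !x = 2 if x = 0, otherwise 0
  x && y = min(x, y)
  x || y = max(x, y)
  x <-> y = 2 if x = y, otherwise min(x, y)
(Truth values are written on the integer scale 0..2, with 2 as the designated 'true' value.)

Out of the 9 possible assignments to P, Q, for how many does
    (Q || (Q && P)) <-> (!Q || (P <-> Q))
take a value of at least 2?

2

P = 0, Q = 0 ↦ 0  <
P = 0, Q = 1 ↦ 0  <
P = 0, Q = 2 ↦ 0  <
P = 1, Q = 0 ↦ 0  <
P = 1, Q = 1 ↦ 1  <
P = 1, Q = 2 ↦ 1  <
P = 2, Q = 0 ↦ 0  <
P = 2, Q = 1 ↦ 2  ≥
P = 2, Q = 2 ↦ 2  ≥
So 2 of the 9 assignments meet the threshold.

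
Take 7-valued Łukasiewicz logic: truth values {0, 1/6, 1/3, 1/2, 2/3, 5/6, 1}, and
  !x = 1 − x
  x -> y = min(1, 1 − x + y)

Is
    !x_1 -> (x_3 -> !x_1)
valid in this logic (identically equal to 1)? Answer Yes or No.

Yes

At x_1 = 5/6, x_3 = 5/6, for instance:
!x_1 = !5/6 = 1/6
x_3 -> !x_1 = 5/6 -> 1/6 = 1/3
!x_1 -> (x_3 -> !x_1) = 1/6 -> 1/3 = 1
and checking the remaining 48 assignments likewise gives ≥ 1 in every case.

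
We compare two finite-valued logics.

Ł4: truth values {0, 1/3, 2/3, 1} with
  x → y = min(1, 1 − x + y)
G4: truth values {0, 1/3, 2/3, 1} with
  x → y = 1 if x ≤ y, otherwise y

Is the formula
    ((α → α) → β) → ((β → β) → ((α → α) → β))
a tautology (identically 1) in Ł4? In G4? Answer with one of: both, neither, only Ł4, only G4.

In Ł4: every assignment gives 1 — tautology.
In G4: every assignment gives 1 — tautology.

both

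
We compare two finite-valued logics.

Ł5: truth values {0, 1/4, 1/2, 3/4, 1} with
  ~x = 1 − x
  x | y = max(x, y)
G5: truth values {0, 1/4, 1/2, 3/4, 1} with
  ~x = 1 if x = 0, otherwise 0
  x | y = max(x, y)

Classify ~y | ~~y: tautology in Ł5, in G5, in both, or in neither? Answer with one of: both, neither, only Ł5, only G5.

In Ł5: at y = 1/4 the value is 3/4 — not a tautology.
In G5: every assignment gives 1 — tautology.

only G5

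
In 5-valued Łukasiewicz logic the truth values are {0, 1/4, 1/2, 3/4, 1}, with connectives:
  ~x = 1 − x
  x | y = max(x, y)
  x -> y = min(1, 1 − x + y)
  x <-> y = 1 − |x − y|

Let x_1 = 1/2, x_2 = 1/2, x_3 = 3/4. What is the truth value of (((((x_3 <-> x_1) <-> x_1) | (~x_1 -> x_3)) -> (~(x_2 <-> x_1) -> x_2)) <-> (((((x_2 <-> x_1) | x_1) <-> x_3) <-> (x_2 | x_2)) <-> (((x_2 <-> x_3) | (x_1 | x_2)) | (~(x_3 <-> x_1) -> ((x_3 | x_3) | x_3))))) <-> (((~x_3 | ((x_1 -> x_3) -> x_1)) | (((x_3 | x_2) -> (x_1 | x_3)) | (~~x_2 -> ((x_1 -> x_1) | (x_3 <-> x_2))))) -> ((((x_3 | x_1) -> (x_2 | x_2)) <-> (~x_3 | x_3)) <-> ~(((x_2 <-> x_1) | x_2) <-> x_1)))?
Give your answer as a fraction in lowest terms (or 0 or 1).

x_3 <-> x_1 = 3/4 <-> 1/2 = 3/4
(x_3 <-> x_1) <-> x_1 = 3/4 <-> 1/2 = 3/4
~x_1 = ~1/2 = 1/2
~x_1 -> x_3 = 1/2 -> 3/4 = 1
((x_3 <-> x_1) <-> x_1) | (~x_1 -> x_3) = 3/4 | 1 = 1
x_2 <-> x_1 = 1/2 <-> 1/2 = 1
~(x_2 <-> x_1) = ~1 = 0
~(x_2 <-> x_1) -> x_2 = 0 -> 1/2 = 1
(((x_3 <-> x_1) <-> x_1) | (~x_1 -> x_3)) -> (~(x_2 <-> x_1) -> x_2) = 1 -> 1 = 1
x_2 <-> x_1 = 1/2 <-> 1/2 = 1
(x_2 <-> x_1) | x_1 = 1 | 1/2 = 1
((x_2 <-> x_1) | x_1) <-> x_3 = 1 <-> 3/4 = 3/4
x_2 | x_2 = 1/2 | 1/2 = 1/2
(((x_2 <-> x_1) | x_1) <-> x_3) <-> (x_2 | x_2) = 3/4 <-> 1/2 = 3/4
x_2 <-> x_3 = 1/2 <-> 3/4 = 3/4
x_1 | x_2 = 1/2 | 1/2 = 1/2
(x_2 <-> x_3) | (x_1 | x_2) = 3/4 | 1/2 = 3/4
x_3 <-> x_1 = 3/4 <-> 1/2 = 3/4
~(x_3 <-> x_1) = ~3/4 = 1/4
x_3 | x_3 = 3/4 | 3/4 = 3/4
(x_3 | x_3) | x_3 = 3/4 | 3/4 = 3/4
~(x_3 <-> x_1) -> ((x_3 | x_3) | x_3) = 1/4 -> 3/4 = 1
((x_2 <-> x_3) | (x_1 | x_2)) | (~(x_3 <-> x_1) -> ((x_3 | x_3) | x_3)) = 3/4 | 1 = 1
((((x_2 <-> x_1) | x_1) <-> x_3) <-> (x_2 | x_2)) <-> (((x_2 <-> x_3) | (x_1 | x_2)) | (~(x_3 <-> x_1) -> ((x_3 | x_3) | x_3))) = 3/4 <-> 1 = 3/4
((((x_3 <-> x_1) <-> x_1) | (~x_1 -> x_3)) -> (~(x_2 <-> x_1) -> x_2)) <-> (((((x_2 <-> x_1) | x_1) <-> x_3) <-> (x_2 | x_2)) <-> (((x_2 <-> x_3) | (x_1 | x_2)) | (~(x_3 <-> x_1) -> ((x_3 | x_3) | x_3)))) = 1 <-> 3/4 = 3/4
~x_3 = ~3/4 = 1/4
x_1 -> x_3 = 1/2 -> 3/4 = 1
(x_1 -> x_3) -> x_1 = 1 -> 1/2 = 1/2
~x_3 | ((x_1 -> x_3) -> x_1) = 1/4 | 1/2 = 1/2
x_3 | x_2 = 3/4 | 1/2 = 3/4
x_1 | x_3 = 1/2 | 3/4 = 3/4
(x_3 | x_2) -> (x_1 | x_3) = 3/4 -> 3/4 = 1
~x_2 = ~1/2 = 1/2
~~x_2 = ~1/2 = 1/2
x_1 -> x_1 = 1/2 -> 1/2 = 1
x_3 <-> x_2 = 3/4 <-> 1/2 = 3/4
(x_1 -> x_1) | (x_3 <-> x_2) = 1 | 3/4 = 1
~~x_2 -> ((x_1 -> x_1) | (x_3 <-> x_2)) = 1/2 -> 1 = 1
((x_3 | x_2) -> (x_1 | x_3)) | (~~x_2 -> ((x_1 -> x_1) | (x_3 <-> x_2))) = 1 | 1 = 1
(~x_3 | ((x_1 -> x_3) -> x_1)) | (((x_3 | x_2) -> (x_1 | x_3)) | (~~x_2 -> ((x_1 -> x_1) | (x_3 <-> x_2)))) = 1/2 | 1 = 1
x_3 | x_1 = 3/4 | 1/2 = 3/4
x_2 | x_2 = 1/2 | 1/2 = 1/2
(x_3 | x_1) -> (x_2 | x_2) = 3/4 -> 1/2 = 3/4
~x_3 = ~3/4 = 1/4
~x_3 | x_3 = 1/4 | 3/4 = 3/4
((x_3 | x_1) -> (x_2 | x_2)) <-> (~x_3 | x_3) = 3/4 <-> 3/4 = 1
x_2 <-> x_1 = 1/2 <-> 1/2 = 1
(x_2 <-> x_1) | x_2 = 1 | 1/2 = 1
((x_2 <-> x_1) | x_2) <-> x_1 = 1 <-> 1/2 = 1/2
~(((x_2 <-> x_1) | x_2) <-> x_1) = ~1/2 = 1/2
(((x_3 | x_1) -> (x_2 | x_2)) <-> (~x_3 | x_3)) <-> ~(((x_2 <-> x_1) | x_2) <-> x_1) = 1 <-> 1/2 = 1/2
((~x_3 | ((x_1 -> x_3) -> x_1)) | (((x_3 | x_2) -> (x_1 | x_3)) | (~~x_2 -> ((x_1 -> x_1) | (x_3 <-> x_2))))) -> ((((x_3 | x_1) -> (x_2 | x_2)) <-> (~x_3 | x_3)) <-> ~(((x_2 <-> x_1) | x_2) <-> x_1)) = 1 -> 1/2 = 1/2
(((((x_3 <-> x_1) <-> x_1) | (~x_1 -> x_3)) -> (~(x_2 <-> x_1) -> x_2)) <-> (((((x_2 <-> x_1) | x_1) <-> x_3) <-> (x_2 | x_2)) <-> (((x_2 <-> x_3) | (x_1 | x_2)) | (~(x_3 <-> x_1) -> ((x_3 | x_3) | x_3))))) <-> (((~x_3 | ((x_1 -> x_3) -> x_1)) | (((x_3 | x_2) -> (x_1 | x_3)) | (~~x_2 -> ((x_1 -> x_1) | (x_3 <-> x_2))))) -> ((((x_3 | x_1) -> (x_2 | x_2)) <-> (~x_3 | x_3)) <-> ~(((x_2 <-> x_1) | x_2) <-> x_1))) = 3/4 <-> 1/2 = 3/4

3/4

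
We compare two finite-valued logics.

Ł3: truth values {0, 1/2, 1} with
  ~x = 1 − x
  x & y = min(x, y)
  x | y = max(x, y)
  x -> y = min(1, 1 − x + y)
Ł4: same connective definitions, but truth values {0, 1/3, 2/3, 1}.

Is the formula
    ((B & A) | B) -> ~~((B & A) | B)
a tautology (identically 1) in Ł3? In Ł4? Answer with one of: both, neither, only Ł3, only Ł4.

both

In Ł3: every assignment gives 1 — tautology.
In Ł4: every assignment gives 1 — tautology.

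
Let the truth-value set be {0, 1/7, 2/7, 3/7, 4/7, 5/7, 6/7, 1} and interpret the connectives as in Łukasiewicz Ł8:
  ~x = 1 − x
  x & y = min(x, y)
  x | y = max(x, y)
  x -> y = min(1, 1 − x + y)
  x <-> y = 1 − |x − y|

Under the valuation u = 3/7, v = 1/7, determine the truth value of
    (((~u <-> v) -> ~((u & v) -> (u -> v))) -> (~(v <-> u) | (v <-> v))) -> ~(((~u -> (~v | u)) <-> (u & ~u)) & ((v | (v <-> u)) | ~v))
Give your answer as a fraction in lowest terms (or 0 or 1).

~u = ~3/7 = 4/7
~u <-> v = 4/7 <-> 1/7 = 4/7
u & v = 3/7 & 1/7 = 1/7
u -> v = 3/7 -> 1/7 = 5/7
(u & v) -> (u -> v) = 1/7 -> 5/7 = 1
~((u & v) -> (u -> v)) = ~1 = 0
(~u <-> v) -> ~((u & v) -> (u -> v)) = 4/7 -> 0 = 3/7
v <-> u = 1/7 <-> 3/7 = 5/7
~(v <-> u) = ~5/7 = 2/7
v <-> v = 1/7 <-> 1/7 = 1
~(v <-> u) | (v <-> v) = 2/7 | 1 = 1
((~u <-> v) -> ~((u & v) -> (u -> v))) -> (~(v <-> u) | (v <-> v)) = 3/7 -> 1 = 1
~u = ~3/7 = 4/7
~v = ~1/7 = 6/7
~v | u = 6/7 | 3/7 = 6/7
~u -> (~v | u) = 4/7 -> 6/7 = 1
~u = ~3/7 = 4/7
u & ~u = 3/7 & 4/7 = 3/7
(~u -> (~v | u)) <-> (u & ~u) = 1 <-> 3/7 = 3/7
v <-> u = 1/7 <-> 3/7 = 5/7
v | (v <-> u) = 1/7 | 5/7 = 5/7
~v = ~1/7 = 6/7
(v | (v <-> u)) | ~v = 5/7 | 6/7 = 6/7
((~u -> (~v | u)) <-> (u & ~u)) & ((v | (v <-> u)) | ~v) = 3/7 & 6/7 = 3/7
~(((~u -> (~v | u)) <-> (u & ~u)) & ((v | (v <-> u)) | ~v)) = ~3/7 = 4/7
(((~u <-> v) -> ~((u & v) -> (u -> v))) -> (~(v <-> u) | (v <-> v))) -> ~(((~u -> (~v | u)) <-> (u & ~u)) & ((v | (v <-> u)) | ~v)) = 1 -> 4/7 = 4/7

4/7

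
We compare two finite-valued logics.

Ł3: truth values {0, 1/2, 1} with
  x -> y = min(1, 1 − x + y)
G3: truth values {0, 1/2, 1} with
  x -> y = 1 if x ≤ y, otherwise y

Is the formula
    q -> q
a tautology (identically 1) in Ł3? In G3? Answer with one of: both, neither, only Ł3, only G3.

both

In Ł3: every assignment gives 1 — tautology.
In G3: every assignment gives 1 — tautology.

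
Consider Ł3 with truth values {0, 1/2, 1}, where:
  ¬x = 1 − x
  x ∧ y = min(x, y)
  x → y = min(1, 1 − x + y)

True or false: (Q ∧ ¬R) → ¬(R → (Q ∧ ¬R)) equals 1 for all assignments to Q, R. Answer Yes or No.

No

Counterexample: take Q = 1/2, R = 0.
¬R = ¬0 = 1
Q ∧ ¬R = 1/2 ∧ 1 = 1/2
R → (Q ∧ ¬R) = 0 → 1/2 = 1
¬(R → (Q ∧ ¬R)) = ¬1 = 0
(Q ∧ ¬R) → ¬(R → (Q ∧ ¬R)) = 1/2 → 0 = 1/2
This gives 1/2 ≠ 1.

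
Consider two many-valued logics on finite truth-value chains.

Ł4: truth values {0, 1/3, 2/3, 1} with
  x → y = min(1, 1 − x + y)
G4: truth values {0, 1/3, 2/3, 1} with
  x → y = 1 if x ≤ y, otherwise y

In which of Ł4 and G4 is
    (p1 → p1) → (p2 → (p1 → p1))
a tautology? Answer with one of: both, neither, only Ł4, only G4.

In Ł4: every assignment gives 1 — tautology.
In G4: every assignment gives 1 — tautology.

both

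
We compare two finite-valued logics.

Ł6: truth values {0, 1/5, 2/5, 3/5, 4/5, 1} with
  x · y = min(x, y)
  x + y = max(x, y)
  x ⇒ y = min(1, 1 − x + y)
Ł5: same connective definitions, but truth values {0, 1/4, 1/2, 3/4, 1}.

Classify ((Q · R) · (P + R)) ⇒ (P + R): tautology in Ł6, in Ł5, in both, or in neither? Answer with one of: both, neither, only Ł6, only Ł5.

In Ł6: every assignment gives 1 — tautology.
In Ł5: every assignment gives 1 — tautology.

both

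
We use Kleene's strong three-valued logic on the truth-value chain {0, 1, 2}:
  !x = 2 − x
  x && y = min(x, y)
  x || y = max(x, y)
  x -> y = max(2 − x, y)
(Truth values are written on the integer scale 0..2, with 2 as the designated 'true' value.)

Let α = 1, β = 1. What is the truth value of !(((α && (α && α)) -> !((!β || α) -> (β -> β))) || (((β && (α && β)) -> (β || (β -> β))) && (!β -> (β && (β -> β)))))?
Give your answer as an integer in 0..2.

1

α && α = 1 && 1 = 1
α && (α && α) = 1 && 1 = 1
!β = !1 = 1
!β || α = 1 || 1 = 1
β -> β = 1 -> 1 = 1
(!β || α) -> (β -> β) = 1 -> 1 = 1
!((!β || α) -> (β -> β)) = !1 = 1
(α && (α && α)) -> !((!β || α) -> (β -> β)) = 1 -> 1 = 1
α && β = 1 && 1 = 1
β && (α && β) = 1 && 1 = 1
β -> β = 1 -> 1 = 1
β || (β -> β) = 1 || 1 = 1
(β && (α && β)) -> (β || (β -> β)) = 1 -> 1 = 1
!β = !1 = 1
β -> β = 1 -> 1 = 1
β && (β -> β) = 1 && 1 = 1
!β -> (β && (β -> β)) = 1 -> 1 = 1
((β && (α && β)) -> (β || (β -> β))) && (!β -> (β && (β -> β))) = 1 && 1 = 1
((α && (α && α)) -> !((!β || α) -> (β -> β))) || (((β && (α && β)) -> (β || (β -> β))) && (!β -> (β && (β -> β)))) = 1 || 1 = 1
!(((α && (α && α)) -> !((!β || α) -> (β -> β))) || (((β && (α && β)) -> (β || (β -> β))) && (!β -> (β && (β -> β))))) = !1 = 1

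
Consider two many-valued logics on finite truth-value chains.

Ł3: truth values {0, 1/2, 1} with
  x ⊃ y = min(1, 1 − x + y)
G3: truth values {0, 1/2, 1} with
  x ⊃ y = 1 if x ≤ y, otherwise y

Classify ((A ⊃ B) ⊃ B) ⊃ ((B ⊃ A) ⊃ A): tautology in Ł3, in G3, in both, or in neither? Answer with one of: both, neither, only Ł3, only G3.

In Ł3: every assignment gives 1 — tautology.
In G3: at A = 1/2, B = 0 the value is 1/2 — not a tautology.

only Ł3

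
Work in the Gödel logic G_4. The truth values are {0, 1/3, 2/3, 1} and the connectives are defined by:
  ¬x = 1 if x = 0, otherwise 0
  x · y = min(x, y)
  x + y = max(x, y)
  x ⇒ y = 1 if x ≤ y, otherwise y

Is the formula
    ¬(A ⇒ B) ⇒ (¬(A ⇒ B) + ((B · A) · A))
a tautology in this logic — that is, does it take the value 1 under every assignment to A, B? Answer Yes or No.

A = 0, B = 0 ↦ 1
A = 0, B = 1/3 ↦ 1
A = 0, B = 2/3 ↦ 1
A = 0, B = 1 ↦ 1
A = 1/3, B = 0 ↦ 1
A = 1/3, B = 1/3 ↦ 1
A = 1/3, B = 2/3 ↦ 1
A = 1/3, B = 1 ↦ 1
A = 2/3, B = 0 ↦ 1
A = 2/3, B = 1/3 ↦ 1
A = 2/3, B = 2/3 ↦ 1
A = 2/3, B = 1 ↦ 1
A = 1, B = 0 ↦ 1
A = 1, B = 1/3 ↦ 1
A = 1, B = 2/3 ↦ 1
A = 1, B = 1 ↦ 1
Every assignment gives a value ≥ 1.

Yes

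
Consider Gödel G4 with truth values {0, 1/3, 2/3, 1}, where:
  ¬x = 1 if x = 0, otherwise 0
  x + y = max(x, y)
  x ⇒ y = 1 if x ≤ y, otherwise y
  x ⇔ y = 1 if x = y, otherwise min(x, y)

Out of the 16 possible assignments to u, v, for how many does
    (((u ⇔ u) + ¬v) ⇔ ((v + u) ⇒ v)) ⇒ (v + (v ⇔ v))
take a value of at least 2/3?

u = 0, v = 0 ↦ 1  ≥
u = 0, v = 1/3 ↦ 1  ≥
u = 0, v = 2/3 ↦ 1  ≥
u = 0, v = 1 ↦ 1  ≥
u = 1/3, v = 0 ↦ 1  ≥
u = 1/3, v = 1/3 ↦ 1  ≥
u = 1/3, v = 2/3 ↦ 1  ≥
u = 1/3, v = 1 ↦ 1  ≥
u = 2/3, v = 0 ↦ 1  ≥
u = 2/3, v = 1/3 ↦ 1  ≥
u = 2/3, v = 2/3 ↦ 1  ≥
u = 2/3, v = 1 ↦ 1  ≥
u = 1, v = 0 ↦ 1  ≥
u = 1, v = 1/3 ↦ 1  ≥
u = 1, v = 2/3 ↦ 1  ≥
u = 1, v = 1 ↦ 1  ≥
So 16 of the 16 assignments meet the threshold.

16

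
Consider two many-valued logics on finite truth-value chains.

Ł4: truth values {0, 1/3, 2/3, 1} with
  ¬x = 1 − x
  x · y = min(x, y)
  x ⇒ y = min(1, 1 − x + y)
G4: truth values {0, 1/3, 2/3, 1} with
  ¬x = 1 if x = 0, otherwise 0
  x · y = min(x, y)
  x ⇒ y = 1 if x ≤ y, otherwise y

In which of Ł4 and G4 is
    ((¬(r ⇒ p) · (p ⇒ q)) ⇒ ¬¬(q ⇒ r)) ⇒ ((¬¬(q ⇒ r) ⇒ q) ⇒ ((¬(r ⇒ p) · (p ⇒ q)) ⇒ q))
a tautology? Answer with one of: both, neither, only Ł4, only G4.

both

In Ł4: every assignment gives 1 — tautology.
In G4: every assignment gives 1 — tautology.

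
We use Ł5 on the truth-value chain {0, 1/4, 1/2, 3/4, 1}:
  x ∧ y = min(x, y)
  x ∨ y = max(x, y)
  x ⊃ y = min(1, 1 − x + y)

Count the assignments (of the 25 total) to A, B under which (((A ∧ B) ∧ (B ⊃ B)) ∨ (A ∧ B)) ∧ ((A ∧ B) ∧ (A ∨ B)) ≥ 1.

value 1: 1 assignment (counts)
value 3/4: 3 assignments
value 1/2: 5 assignments
value 1/4: 7 assignments
value 0: 9 assignments
So 1 of the 25 assignments meets the threshold.

1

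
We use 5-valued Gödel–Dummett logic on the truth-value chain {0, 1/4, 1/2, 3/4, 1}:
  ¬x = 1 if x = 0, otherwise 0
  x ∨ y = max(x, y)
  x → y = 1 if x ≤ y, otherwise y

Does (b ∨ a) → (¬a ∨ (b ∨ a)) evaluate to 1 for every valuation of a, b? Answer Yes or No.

Yes

At a = 3/4, b = 1, for instance:
b ∨ a = 1 ∨ 3/4 = 1
¬a = ¬3/4 = 0
¬a ∨ (b ∨ a) = 0 ∨ 1 = 1
(b ∨ a) → (¬a ∨ (b ∨ a)) = 1 → 1 = 1
and checking the remaining 24 assignments likewise gives ≥ 1 in every case.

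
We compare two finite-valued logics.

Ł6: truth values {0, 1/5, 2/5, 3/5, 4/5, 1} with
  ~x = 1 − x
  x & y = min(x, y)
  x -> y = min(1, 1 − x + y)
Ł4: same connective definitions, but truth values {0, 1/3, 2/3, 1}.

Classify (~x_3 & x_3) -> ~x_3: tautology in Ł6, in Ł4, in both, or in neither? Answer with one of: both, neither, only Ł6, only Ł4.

In Ł6: every assignment gives 1 — tautology.
In Ł4: every assignment gives 1 — tautology.

both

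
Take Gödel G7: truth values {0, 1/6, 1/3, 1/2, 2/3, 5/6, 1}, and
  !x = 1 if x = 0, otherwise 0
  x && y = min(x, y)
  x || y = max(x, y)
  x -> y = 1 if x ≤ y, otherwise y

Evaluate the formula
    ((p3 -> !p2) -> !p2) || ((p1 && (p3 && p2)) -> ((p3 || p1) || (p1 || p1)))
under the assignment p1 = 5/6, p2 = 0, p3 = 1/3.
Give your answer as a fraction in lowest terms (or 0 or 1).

!p2 = !0 = 1
p3 -> !p2 = 1/3 -> 1 = 1
!p2 = !0 = 1
(p3 -> !p2) -> !p2 = 1 -> 1 = 1
p3 && p2 = 1/3 && 0 = 0
p1 && (p3 && p2) = 5/6 && 0 = 0
p3 || p1 = 1/3 || 5/6 = 5/6
p1 || p1 = 5/6 || 5/6 = 5/6
(p3 || p1) || (p1 || p1) = 5/6 || 5/6 = 5/6
(p1 && (p3 && p2)) -> ((p3 || p1) || (p1 || p1)) = 0 -> 5/6 = 1
((p3 -> !p2) -> !p2) || ((p1 && (p3 && p2)) -> ((p3 || p1) || (p1 || p1))) = 1 || 1 = 1

1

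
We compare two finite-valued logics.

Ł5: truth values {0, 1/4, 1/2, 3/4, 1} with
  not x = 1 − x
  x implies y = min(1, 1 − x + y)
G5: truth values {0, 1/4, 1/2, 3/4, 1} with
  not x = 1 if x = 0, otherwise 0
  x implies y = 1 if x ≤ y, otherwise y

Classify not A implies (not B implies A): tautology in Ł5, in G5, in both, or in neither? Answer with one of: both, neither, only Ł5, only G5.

In Ł5: at A = 0, B = 0 the value is 0 — not a tautology.
In G5: at A = 0, B = 0 the value is 0 — not a tautology.

neither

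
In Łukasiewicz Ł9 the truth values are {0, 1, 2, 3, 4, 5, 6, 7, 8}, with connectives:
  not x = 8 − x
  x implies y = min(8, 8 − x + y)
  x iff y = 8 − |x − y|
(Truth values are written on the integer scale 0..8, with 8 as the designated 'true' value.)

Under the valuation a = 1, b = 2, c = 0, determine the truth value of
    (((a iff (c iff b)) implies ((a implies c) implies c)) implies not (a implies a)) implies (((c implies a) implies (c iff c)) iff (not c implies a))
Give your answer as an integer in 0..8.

c iff b = 0 iff 2 = 6
a iff (c iff b) = 1 iff 6 = 3
a implies c = 1 implies 0 = 7
(a implies c) implies c = 7 implies 0 = 1
(a iff (c iff b)) implies ((a implies c) implies c) = 3 implies 1 = 6
a implies a = 1 implies 1 = 8
not (a implies a) = not 8 = 0
((a iff (c iff b)) implies ((a implies c) implies c)) implies not (a implies a) = 6 implies 0 = 2
c implies a = 0 implies 1 = 8
c iff c = 0 iff 0 = 8
(c implies a) implies (c iff c) = 8 implies 8 = 8
not c = not 0 = 8
not c implies a = 8 implies 1 = 1
((c implies a) implies (c iff c)) iff (not c implies a) = 8 iff 1 = 1
(((a iff (c iff b)) implies ((a implies c) implies c)) implies not (a implies a)) implies (((c implies a) implies (c iff c)) iff (not c implies a)) = 2 implies 1 = 7

7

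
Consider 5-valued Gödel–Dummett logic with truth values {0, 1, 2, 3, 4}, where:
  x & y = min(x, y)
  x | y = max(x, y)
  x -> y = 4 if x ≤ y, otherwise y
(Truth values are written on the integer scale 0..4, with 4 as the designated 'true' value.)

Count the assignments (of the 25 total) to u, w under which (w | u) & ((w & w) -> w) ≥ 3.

value 4: 9 assignments (counts)
value 3: 7 assignments (counts)
value 2: 5 assignments
value 1: 3 assignments
value 0: 1 assignment
So 16 of the 25 assignments meet the threshold.

16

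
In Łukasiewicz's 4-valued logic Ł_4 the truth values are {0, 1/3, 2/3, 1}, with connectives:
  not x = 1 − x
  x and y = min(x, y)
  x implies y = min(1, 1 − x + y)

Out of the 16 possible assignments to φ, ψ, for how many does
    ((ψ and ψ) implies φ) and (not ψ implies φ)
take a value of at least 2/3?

10

φ = 0, ψ = 0 ↦ 0  <
φ = 0, ψ = 1/3 ↦ 1/3  <
φ = 0, ψ = 2/3 ↦ 1/3  <
φ = 0, ψ = 1 ↦ 0  <
φ = 1/3, ψ = 0 ↦ 1/3  <
φ = 1/3, ψ = 1/3 ↦ 2/3  ≥
φ = 1/3, ψ = 2/3 ↦ 2/3  ≥
φ = 1/3, ψ = 1 ↦ 1/3  <
φ = 2/3, ψ = 0 ↦ 2/3  ≥
φ = 2/3, ψ = 1/3 ↦ 1  ≥
φ = 2/3, ψ = 2/3 ↦ 1  ≥
φ = 2/3, ψ = 1 ↦ 2/3  ≥
φ = 1, ψ = 0 ↦ 1  ≥
φ = 1, ψ = 1/3 ↦ 1  ≥
φ = 1, ψ = 2/3 ↦ 1  ≥
φ = 1, ψ = 1 ↦ 1  ≥
So 10 of the 16 assignments meet the threshold.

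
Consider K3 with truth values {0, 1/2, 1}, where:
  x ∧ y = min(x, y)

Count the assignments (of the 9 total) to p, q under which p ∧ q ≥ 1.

1

p = 0, q = 0 ↦ 0  <
p = 0, q = 1/2 ↦ 0  <
p = 0, q = 1 ↦ 0  <
p = 1/2, q = 0 ↦ 0  <
p = 1/2, q = 1/2 ↦ 1/2  <
p = 1/2, q = 1 ↦ 1/2  <
p = 1, q = 0 ↦ 0  <
p = 1, q = 1/2 ↦ 1/2  <
p = 1, q = 1 ↦ 1  ≥
So 1 of the 9 assignments meets the threshold.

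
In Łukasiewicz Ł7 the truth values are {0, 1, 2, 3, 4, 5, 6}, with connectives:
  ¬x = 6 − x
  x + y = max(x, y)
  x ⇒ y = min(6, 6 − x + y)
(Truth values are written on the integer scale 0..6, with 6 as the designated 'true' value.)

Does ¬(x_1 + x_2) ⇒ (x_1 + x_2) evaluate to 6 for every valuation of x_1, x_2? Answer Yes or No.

Counterexample: take x_1 = 0, x_2 = 0.
x_1 + x_2 = 0 + 0 = 0
¬(x_1 + x_2) = ¬0 = 6
x_1 + x_2 = 0 + 0 = 0
¬(x_1 + x_2) ⇒ (x_1 + x_2) = 6 ⇒ 0 = 0
This gives 0 ≠ 6.

No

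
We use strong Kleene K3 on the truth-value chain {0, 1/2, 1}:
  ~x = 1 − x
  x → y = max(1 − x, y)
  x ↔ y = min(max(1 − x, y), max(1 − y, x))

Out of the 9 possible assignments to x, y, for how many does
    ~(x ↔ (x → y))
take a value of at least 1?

x = 0, y = 0 ↦ 1  ≥
x = 0, y = 1/2 ↦ 1  ≥
x = 0, y = 1 ↦ 1  ≥
x = 1/2, y = 0 ↦ 1/2  <
x = 1/2, y = 1/2 ↦ 1/2  <
x = 1/2, y = 1 ↦ 1/2  <
x = 1, y = 0 ↦ 1  ≥
x = 1, y = 1/2 ↦ 1/2  <
x = 1, y = 1 ↦ 0  <
So 4 of the 9 assignments meet the threshold.

4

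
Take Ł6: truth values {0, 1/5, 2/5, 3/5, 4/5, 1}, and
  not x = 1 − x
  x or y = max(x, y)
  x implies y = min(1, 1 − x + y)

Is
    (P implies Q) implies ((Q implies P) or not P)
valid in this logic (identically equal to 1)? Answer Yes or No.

No

Counterexample: take P = 1/5, Q = 2/5.
P implies Q = 1/5 implies 2/5 = 1
Q implies P = 2/5 implies 1/5 = 4/5
not P = not 1/5 = 4/5
(Q implies P) or not P = 4/5 or 4/5 = 4/5
(P implies Q) implies ((Q implies P) or not P) = 1 implies 4/5 = 4/5
This gives 4/5 ≠ 1.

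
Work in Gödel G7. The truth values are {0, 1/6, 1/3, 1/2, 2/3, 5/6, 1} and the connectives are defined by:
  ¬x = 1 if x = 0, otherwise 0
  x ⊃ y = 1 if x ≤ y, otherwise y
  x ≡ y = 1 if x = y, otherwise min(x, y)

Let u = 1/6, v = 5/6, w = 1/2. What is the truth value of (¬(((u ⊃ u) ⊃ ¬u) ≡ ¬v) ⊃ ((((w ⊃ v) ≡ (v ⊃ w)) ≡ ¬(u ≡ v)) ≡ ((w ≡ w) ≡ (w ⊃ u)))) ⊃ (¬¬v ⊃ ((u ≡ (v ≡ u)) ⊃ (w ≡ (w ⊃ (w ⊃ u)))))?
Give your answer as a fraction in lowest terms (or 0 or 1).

u ⊃ u = 1/6 ⊃ 1/6 = 1
¬u = ¬1/6 = 0
(u ⊃ u) ⊃ ¬u = 1 ⊃ 0 = 0
¬v = ¬5/6 = 0
((u ⊃ u) ⊃ ¬u) ≡ ¬v = 0 ≡ 0 = 1
¬(((u ⊃ u) ⊃ ¬u) ≡ ¬v) = ¬1 = 0
w ⊃ v = 1/2 ⊃ 5/6 = 1
v ⊃ w = 5/6 ⊃ 1/2 = 1/2
(w ⊃ v) ≡ (v ⊃ w) = 1 ≡ 1/2 = 1/2
u ≡ v = 1/6 ≡ 5/6 = 1/6
¬(u ≡ v) = ¬1/6 = 0
((w ⊃ v) ≡ (v ⊃ w)) ≡ ¬(u ≡ v) = 1/2 ≡ 0 = 0
w ≡ w = 1/2 ≡ 1/2 = 1
w ⊃ u = 1/2 ⊃ 1/6 = 1/6
(w ≡ w) ≡ (w ⊃ u) = 1 ≡ 1/6 = 1/6
(((w ⊃ v) ≡ (v ⊃ w)) ≡ ¬(u ≡ v)) ≡ ((w ≡ w) ≡ (w ⊃ u)) = 0 ≡ 1/6 = 0
¬(((u ⊃ u) ⊃ ¬u) ≡ ¬v) ⊃ ((((w ⊃ v) ≡ (v ⊃ w)) ≡ ¬(u ≡ v)) ≡ ((w ≡ w) ≡ (w ⊃ u))) = 0 ⊃ 0 = 1
¬v = ¬5/6 = 0
¬¬v = ¬0 = 1
v ≡ u = 5/6 ≡ 1/6 = 1/6
u ≡ (v ≡ u) = 1/6 ≡ 1/6 = 1
w ⊃ u = 1/2 ⊃ 1/6 = 1/6
w ⊃ (w ⊃ u) = 1/2 ⊃ 1/6 = 1/6
w ≡ (w ⊃ (w ⊃ u)) = 1/2 ≡ 1/6 = 1/6
(u ≡ (v ≡ u)) ⊃ (w ≡ (w ⊃ (w ⊃ u))) = 1 ⊃ 1/6 = 1/6
¬¬v ⊃ ((u ≡ (v ≡ u)) ⊃ (w ≡ (w ⊃ (w ⊃ u)))) = 1 ⊃ 1/6 = 1/6
(¬(((u ⊃ u) ⊃ ¬u) ≡ ¬v) ⊃ ((((w ⊃ v) ≡ (v ⊃ w)) ≡ ¬(u ≡ v)) ≡ ((w ≡ w) ≡ (w ⊃ u)))) ⊃ (¬¬v ⊃ ((u ≡ (v ≡ u)) ⊃ (w ≡ (w ⊃ (w ⊃ u))))) = 1 ⊃ 1/6 = 1/6

1/6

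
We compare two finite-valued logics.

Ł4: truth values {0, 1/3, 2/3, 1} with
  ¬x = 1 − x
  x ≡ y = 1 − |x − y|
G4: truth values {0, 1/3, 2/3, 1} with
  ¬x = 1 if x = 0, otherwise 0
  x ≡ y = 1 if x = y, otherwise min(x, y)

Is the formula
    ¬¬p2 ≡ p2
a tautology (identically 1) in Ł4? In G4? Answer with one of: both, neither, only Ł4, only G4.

only Ł4

In Ł4: every assignment gives 1 — tautology.
In G4: at p2 = 1/3 the value is 1/3 — not a tautology.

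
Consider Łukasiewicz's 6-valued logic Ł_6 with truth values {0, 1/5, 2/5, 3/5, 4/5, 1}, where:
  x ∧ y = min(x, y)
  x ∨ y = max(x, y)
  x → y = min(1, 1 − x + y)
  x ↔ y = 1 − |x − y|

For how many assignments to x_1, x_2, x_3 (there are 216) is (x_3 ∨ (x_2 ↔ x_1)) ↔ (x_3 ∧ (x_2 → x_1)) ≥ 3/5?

value 1: 71 assignments (counts)
value 4/5: 49 assignments (counts)
value 3/5: 40 assignments (counts)
value 2/5: 30 assignments
value 1/5: 19 assignments
value 0: 7 assignments
So 160 of the 216 assignments meet the threshold.

160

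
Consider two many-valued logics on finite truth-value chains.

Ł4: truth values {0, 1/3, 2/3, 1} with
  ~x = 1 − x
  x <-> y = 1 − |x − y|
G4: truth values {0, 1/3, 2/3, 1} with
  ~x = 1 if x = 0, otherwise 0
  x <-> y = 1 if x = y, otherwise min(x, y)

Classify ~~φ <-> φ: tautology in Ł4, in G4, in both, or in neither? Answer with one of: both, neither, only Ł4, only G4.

only Ł4

In Ł4: every assignment gives 1 — tautology.
In G4: at φ = 1/3 the value is 1/3 — not a tautology.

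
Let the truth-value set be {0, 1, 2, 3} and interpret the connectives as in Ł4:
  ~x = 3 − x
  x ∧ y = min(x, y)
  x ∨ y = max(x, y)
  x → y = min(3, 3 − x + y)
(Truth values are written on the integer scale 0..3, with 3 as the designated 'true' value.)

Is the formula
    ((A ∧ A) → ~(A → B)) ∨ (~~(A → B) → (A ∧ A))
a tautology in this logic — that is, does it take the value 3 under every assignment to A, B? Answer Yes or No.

Counterexample: take A = 1, B = 1.
A ∧ A = 1 ∧ 1 = 1
A → B = 1 → 1 = 3
~(A → B) = ~3 = 0
(A ∧ A) → ~(A → B) = 1 → 0 = 2
A → B = 1 → 1 = 3
~(A → B) = ~3 = 0
~~(A → B) = ~0 = 3
A ∧ A = 1 ∧ 1 = 1
~~(A → B) → (A ∧ A) = 3 → 1 = 1
((A ∧ A) → ~(A → B)) ∨ (~~(A → B) → (A ∧ A)) = 2 ∨ 1 = 2
This gives 2 ≠ 3.

No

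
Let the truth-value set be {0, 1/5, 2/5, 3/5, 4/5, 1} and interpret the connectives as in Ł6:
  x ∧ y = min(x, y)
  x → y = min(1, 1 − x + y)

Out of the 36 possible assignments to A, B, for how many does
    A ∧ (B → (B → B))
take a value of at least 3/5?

value 1: 6 assignments (counts)
value 4/5: 6 assignments (counts)
value 3/5: 6 assignments (counts)
value 2/5: 6 assignments
value 1/5: 6 assignments
value 0: 6 assignments
So 18 of the 36 assignments meet the threshold.

18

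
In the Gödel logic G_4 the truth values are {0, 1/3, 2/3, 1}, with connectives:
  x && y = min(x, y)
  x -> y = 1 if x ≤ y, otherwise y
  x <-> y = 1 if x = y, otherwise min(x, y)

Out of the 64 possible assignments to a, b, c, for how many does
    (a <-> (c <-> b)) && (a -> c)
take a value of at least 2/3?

18

value 1: 13 assignments (counts)
value 2/3: 5 assignments (counts)
value 1/3: 15 assignments
value 0: 31 assignments
So 18 of the 64 assignments meet the threshold.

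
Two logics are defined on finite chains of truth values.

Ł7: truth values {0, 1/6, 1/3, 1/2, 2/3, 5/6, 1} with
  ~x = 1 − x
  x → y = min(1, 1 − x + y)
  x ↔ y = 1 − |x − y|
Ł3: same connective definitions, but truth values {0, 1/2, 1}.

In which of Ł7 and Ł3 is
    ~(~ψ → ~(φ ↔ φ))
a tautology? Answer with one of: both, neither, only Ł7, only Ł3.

In Ł7: at φ = 0, ψ = 1/6 the value is 5/6 — not a tautology.
In Ł3: at φ = 0, ψ = 1/2 the value is 1/2 — not a tautology.

neither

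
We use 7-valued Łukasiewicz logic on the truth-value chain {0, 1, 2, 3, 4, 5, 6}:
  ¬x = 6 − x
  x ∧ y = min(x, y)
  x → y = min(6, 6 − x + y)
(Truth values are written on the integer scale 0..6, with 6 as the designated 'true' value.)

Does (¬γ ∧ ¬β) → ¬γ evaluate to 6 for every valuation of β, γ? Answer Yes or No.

Yes

At β = 3, γ = 4, for instance:
¬γ = ¬4 = 2
¬β = ¬3 = 3
¬γ ∧ ¬β = 2 ∧ 3 = 2
(¬γ ∧ ¬β) → ¬γ = 2 → 2 = 6
and checking the remaining 48 assignments likewise gives ≥ 6 in every case.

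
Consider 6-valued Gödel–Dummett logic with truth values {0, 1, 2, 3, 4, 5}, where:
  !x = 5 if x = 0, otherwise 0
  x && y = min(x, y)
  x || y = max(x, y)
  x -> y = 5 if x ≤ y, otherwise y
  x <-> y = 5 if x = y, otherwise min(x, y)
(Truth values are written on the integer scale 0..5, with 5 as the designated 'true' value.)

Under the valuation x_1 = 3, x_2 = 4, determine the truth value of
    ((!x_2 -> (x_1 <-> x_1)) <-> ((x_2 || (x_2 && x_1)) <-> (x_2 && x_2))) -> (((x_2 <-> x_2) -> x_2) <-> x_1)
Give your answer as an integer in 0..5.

3

!x_2 = !4 = 0
x_1 <-> x_1 = 3 <-> 3 = 5
!x_2 -> (x_1 <-> x_1) = 0 -> 5 = 5
x_2 && x_1 = 4 && 3 = 3
x_2 || (x_2 && x_1) = 4 || 3 = 4
x_2 && x_2 = 4 && 4 = 4
(x_2 || (x_2 && x_1)) <-> (x_2 && x_2) = 4 <-> 4 = 5
(!x_2 -> (x_1 <-> x_1)) <-> ((x_2 || (x_2 && x_1)) <-> (x_2 && x_2)) = 5 <-> 5 = 5
x_2 <-> x_2 = 4 <-> 4 = 5
(x_2 <-> x_2) -> x_2 = 5 -> 4 = 4
((x_2 <-> x_2) -> x_2) <-> x_1 = 4 <-> 3 = 3
((!x_2 -> (x_1 <-> x_1)) <-> ((x_2 || (x_2 && x_1)) <-> (x_2 && x_2))) -> (((x_2 <-> x_2) -> x_2) <-> x_1) = 5 -> 3 = 3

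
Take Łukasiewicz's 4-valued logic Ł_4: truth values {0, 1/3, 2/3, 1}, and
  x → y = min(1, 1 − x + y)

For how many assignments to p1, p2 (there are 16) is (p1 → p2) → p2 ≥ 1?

p1 = 0, p2 = 0 ↦ 0  <
p1 = 0, p2 = 1/3 ↦ 1/3  <
p1 = 0, p2 = 2/3 ↦ 2/3  <
p1 = 0, p2 = 1 ↦ 1  ≥
p1 = 1/3, p2 = 0 ↦ 1/3  <
p1 = 1/3, p2 = 1/3 ↦ 1/3  <
p1 = 1/3, p2 = 2/3 ↦ 2/3  <
p1 = 1/3, p2 = 1 ↦ 1  ≥
p1 = 2/3, p2 = 0 ↦ 2/3  <
p1 = 2/3, p2 = 1/3 ↦ 2/3  <
p1 = 2/3, p2 = 2/3 ↦ 2/3  <
p1 = 2/3, p2 = 1 ↦ 1  ≥
p1 = 1, p2 = 0 ↦ 1  ≥
p1 = 1, p2 = 1/3 ↦ 1  ≥
p1 = 1, p2 = 2/3 ↦ 1  ≥
p1 = 1, p2 = 1 ↦ 1  ≥
So 7 of the 16 assignments meet the threshold.

7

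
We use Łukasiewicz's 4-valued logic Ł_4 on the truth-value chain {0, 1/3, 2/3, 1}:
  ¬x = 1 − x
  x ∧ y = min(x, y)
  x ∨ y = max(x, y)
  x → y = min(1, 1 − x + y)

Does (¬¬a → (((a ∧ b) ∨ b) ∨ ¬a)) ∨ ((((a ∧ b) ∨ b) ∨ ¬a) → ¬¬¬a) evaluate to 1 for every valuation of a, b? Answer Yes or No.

No

Counterexample: take a = 1, b = 1/3.
¬a = ¬1 = 0
¬¬a = ¬0 = 1
a ∧ b = 1 ∧ 1/3 = 1/3
(a ∧ b) ∨ b = 1/3 ∨ 1/3 = 1/3
¬a = ¬1 = 0
((a ∧ b) ∨ b) ∨ ¬a = 1/3 ∨ 0 = 1/3
¬¬a → (((a ∧ b) ∨ b) ∨ ¬a) = 1 → 1/3 = 1/3
a ∧ b = 1 ∧ 1/3 = 1/3
(a ∧ b) ∨ b = 1/3 ∨ 1/3 = 1/3
¬a = ¬1 = 0
((a ∧ b) ∨ b) ∨ ¬a = 1/3 ∨ 0 = 1/3
¬a = ¬1 = 0
¬¬a = ¬0 = 1
¬¬¬a = ¬1 = 0
(((a ∧ b) ∨ b) ∨ ¬a) → ¬¬¬a = 1/3 → 0 = 2/3
(¬¬a → (((a ∧ b) ∨ b) ∨ ¬a)) ∨ ((((a ∧ b) ∨ b) ∨ ¬a) → ¬¬¬a) = 1/3 ∨ 2/3 = 2/3
This gives 2/3 ≠ 1.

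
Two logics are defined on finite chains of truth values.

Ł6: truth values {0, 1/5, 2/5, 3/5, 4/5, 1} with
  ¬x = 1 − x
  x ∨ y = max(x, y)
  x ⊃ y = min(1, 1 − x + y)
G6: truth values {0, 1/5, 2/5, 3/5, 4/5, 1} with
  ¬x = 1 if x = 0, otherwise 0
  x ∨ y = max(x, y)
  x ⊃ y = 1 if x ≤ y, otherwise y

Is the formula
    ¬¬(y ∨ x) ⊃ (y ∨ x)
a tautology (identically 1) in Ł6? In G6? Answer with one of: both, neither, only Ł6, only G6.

only Ł6

In Ł6: every assignment gives 1 — tautology.
In G6: at x = 0, y = 1/5 the value is 1/5 — not a tautology.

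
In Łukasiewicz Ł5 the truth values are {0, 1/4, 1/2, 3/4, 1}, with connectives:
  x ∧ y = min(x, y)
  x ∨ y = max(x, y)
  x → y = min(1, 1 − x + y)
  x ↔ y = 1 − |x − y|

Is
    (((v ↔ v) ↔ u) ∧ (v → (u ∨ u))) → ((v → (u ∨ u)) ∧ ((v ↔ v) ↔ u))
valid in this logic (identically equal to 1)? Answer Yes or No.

At u = 0, v = 1/2, for instance:
v ↔ v = 1/2 ↔ 1/2 = 1
(v ↔ v) ↔ u = 1 ↔ 0 = 0
u ∨ u = 0 ∨ 0 = 0
v → (u ∨ u) = 1/2 → 0 = 1/2
((v ↔ v) ↔ u) ∧ (v → (u ∨ u)) = 0 ∧ 1/2 = 0
(v → (u ∨ u)) ∧ ((v ↔ v) ↔ u) = 1/2 ∧ 0 = 0
(((v ↔ v) ↔ u) ∧ (v → (u ∨ u))) → ((v → (u ∨ u)) ∧ ((v ↔ v) ↔ u)) = 0 → 0 = 1
and checking the remaining 24 assignments likewise gives ≥ 1 in every case.

Yes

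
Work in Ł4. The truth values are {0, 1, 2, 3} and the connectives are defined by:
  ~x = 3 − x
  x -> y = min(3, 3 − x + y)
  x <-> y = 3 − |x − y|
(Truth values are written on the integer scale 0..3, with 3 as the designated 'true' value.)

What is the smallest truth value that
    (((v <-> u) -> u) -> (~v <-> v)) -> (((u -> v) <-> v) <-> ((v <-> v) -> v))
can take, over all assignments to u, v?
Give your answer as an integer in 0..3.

Take u = 3, v = 1:
v <-> u = 1 <-> 3 = 1
(v <-> u) -> u = 1 -> 3 = 3
~v = ~1 = 2
~v <-> v = 2 <-> 1 = 2
((v <-> u) -> u) -> (~v <-> v) = 3 -> 2 = 2
u -> v = 3 -> 1 = 1
(u -> v) <-> v = 1 <-> 1 = 3
v <-> v = 1 <-> 1 = 3
(v <-> v) -> v = 3 -> 1 = 1
((u -> v) <-> v) <-> ((v <-> v) -> v) = 3 <-> 1 = 1
(((v <-> u) -> u) -> (~v <-> v)) -> (((u -> v) <-> v) <-> ((v <-> v) -> v)) = 2 -> 1 = 2
No assignment yields a value below 2, so this is the minimum.

2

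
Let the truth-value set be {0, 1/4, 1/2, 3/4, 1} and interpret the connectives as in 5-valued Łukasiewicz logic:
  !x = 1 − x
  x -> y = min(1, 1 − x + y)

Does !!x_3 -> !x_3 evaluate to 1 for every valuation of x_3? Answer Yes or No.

Counterexample: take x_3 = 3/4.
!x_3 = !3/4 = 1/4
!!x_3 = !1/4 = 3/4
!x_3 = !3/4 = 1/4
!!x_3 -> !x_3 = 3/4 -> 1/4 = 1/2
This gives 1/2 ≠ 1.

No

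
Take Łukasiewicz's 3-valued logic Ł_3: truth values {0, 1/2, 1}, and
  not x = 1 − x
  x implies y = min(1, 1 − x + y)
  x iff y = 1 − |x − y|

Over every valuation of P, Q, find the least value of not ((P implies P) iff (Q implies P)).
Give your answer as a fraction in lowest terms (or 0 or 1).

Take P = 0, Q = 0:
P implies P = 0 implies 0 = 1
Q implies P = 0 implies 0 = 1
(P implies P) iff (Q implies P) = 1 iff 1 = 1
not ((P implies P) iff (Q implies P)) = not 1 = 0
No assignment yields a value below 0, so this is the minimum.

0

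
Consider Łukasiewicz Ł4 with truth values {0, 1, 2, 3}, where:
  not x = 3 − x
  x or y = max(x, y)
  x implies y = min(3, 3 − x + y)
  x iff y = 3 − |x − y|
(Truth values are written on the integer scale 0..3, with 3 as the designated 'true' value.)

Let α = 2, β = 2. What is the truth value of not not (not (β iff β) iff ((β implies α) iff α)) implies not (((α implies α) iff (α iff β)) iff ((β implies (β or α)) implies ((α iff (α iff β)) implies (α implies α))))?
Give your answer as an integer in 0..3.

β iff β = 2 iff 2 = 3
not (β iff β) = not 3 = 0
β implies α = 2 implies 2 = 3
(β implies α) iff α = 3 iff 2 = 2
not (β iff β) iff ((β implies α) iff α) = 0 iff 2 = 1
not (not (β iff β) iff ((β implies α) iff α)) = not 1 = 2
not not (not (β iff β) iff ((β implies α) iff α)) = not 2 = 1
α implies α = 2 implies 2 = 3
α iff β = 2 iff 2 = 3
(α implies α) iff (α iff β) = 3 iff 3 = 3
β or α = 2 or 2 = 2
β implies (β or α) = 2 implies 2 = 3
α iff β = 2 iff 2 = 3
α iff (α iff β) = 2 iff 3 = 2
α implies α = 2 implies 2 = 3
(α iff (α iff β)) implies (α implies α) = 2 implies 3 = 3
(β implies (β or α)) implies ((α iff (α iff β)) implies (α implies α)) = 3 implies 3 = 3
((α implies α) iff (α iff β)) iff ((β implies (β or α)) implies ((α iff (α iff β)) implies (α implies α))) = 3 iff 3 = 3
not (((α implies α) iff (α iff β)) iff ((β implies (β or α)) implies ((α iff (α iff β)) implies (α implies α)))) = not 3 = 0
not not (not (β iff β) iff ((β implies α) iff α)) implies not (((α implies α) iff (α iff β)) iff ((β implies (β or α)) implies ((α iff (α iff β)) implies (α implies α)))) = 1 implies 0 = 2

2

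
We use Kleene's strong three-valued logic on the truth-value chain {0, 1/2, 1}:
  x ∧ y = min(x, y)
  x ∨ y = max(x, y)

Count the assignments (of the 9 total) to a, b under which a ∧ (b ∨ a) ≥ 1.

3

a = 0, b = 0 ↦ 0  <
a = 0, b = 1/2 ↦ 0  <
a = 0, b = 1 ↦ 0  <
a = 1/2, b = 0 ↦ 1/2  <
a = 1/2, b = 1/2 ↦ 1/2  <
a = 1/2, b = 1 ↦ 1/2  <
a = 1, b = 0 ↦ 1  ≥
a = 1, b = 1/2 ↦ 1  ≥
a = 1, b = 1 ↦ 1  ≥
So 3 of the 9 assignments meet the threshold.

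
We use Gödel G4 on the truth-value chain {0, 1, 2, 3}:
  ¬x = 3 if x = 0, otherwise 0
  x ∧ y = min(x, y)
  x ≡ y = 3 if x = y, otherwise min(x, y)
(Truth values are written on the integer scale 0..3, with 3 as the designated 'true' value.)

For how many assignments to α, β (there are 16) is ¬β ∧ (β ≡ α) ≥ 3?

α = 0, β = 0 ↦ 3  ≥
α = 0, β = 1 ↦ 0  <
α = 0, β = 2 ↦ 0  <
α = 0, β = 3 ↦ 0  <
α = 1, β = 0 ↦ 0  <
α = 1, β = 1 ↦ 0  <
α = 1, β = 2 ↦ 0  <
α = 1, β = 3 ↦ 0  <
α = 2, β = 0 ↦ 0  <
α = 2, β = 1 ↦ 0  <
α = 2, β = 2 ↦ 0  <
α = 2, β = 3 ↦ 0  <
α = 3, β = 0 ↦ 0  <
α = 3, β = 1 ↦ 0  <
α = 3, β = 2 ↦ 0  <
α = 3, β = 3 ↦ 0  <
So 1 of the 16 assignments meets the threshold.

1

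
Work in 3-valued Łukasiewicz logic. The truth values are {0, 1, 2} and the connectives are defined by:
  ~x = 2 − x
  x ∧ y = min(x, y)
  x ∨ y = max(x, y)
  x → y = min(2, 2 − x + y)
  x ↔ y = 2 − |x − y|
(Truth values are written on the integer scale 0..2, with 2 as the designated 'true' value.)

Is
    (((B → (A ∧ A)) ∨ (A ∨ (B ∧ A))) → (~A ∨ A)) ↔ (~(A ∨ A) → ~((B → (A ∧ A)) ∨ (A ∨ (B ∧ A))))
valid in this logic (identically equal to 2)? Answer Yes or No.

Counterexample: take A = 0, B = 0.
A ∧ A = 0 ∧ 0 = 0
B → (A ∧ A) = 0 → 0 = 2
B ∧ A = 0 ∧ 0 = 0
A ∨ (B ∧ A) = 0 ∨ 0 = 0
(B → (A ∧ A)) ∨ (A ∨ (B ∧ A)) = 2 ∨ 0 = 2
~A = ~0 = 2
~A ∨ A = 2 ∨ 0 = 2
((B → (A ∧ A)) ∨ (A ∨ (B ∧ A))) → (~A ∨ A) = 2 → 2 = 2
A ∨ A = 0 ∨ 0 = 0
~(A ∨ A) = ~0 = 2
A ∧ A = 0 ∧ 0 = 0
B → (A ∧ A) = 0 → 0 = 2
B ∧ A = 0 ∧ 0 = 0
A ∨ (B ∧ A) = 0 ∨ 0 = 0
(B → (A ∧ A)) ∨ (A ∨ (B ∧ A)) = 2 ∨ 0 = 2
~((B → (A ∧ A)) ∨ (A ∨ (B ∧ A))) = ~2 = 0
~(A ∨ A) → ~((B → (A ∧ A)) ∨ (A ∨ (B ∧ A))) = 2 → 0 = 0
(((B → (A ∧ A)) ∨ (A ∨ (B ∧ A))) → (~A ∨ A)) ↔ (~(A ∨ A) → ~((B → (A ∧ A)) ∨ (A ∨ (B ∧ A)))) = 2 ↔ 0 = 0
This gives 0 ≠ 2.

No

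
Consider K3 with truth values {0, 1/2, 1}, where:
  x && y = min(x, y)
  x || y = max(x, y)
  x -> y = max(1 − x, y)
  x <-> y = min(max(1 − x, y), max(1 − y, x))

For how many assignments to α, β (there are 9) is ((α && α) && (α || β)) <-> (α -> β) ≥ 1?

α = 0, β = 0 ↦ 0  <
α = 0, β = 1/2 ↦ 0  <
α = 0, β = 1 ↦ 0  <
α = 1/2, β = 0 ↦ 1/2  <
α = 1/2, β = 1/2 ↦ 1/2  <
α = 1/2, β = 1 ↦ 1/2  <
α = 1, β = 0 ↦ 0  <
α = 1, β = 1/2 ↦ 1/2  <
α = 1, β = 1 ↦ 1  ≥
So 1 of the 9 assignments meets the threshold.

1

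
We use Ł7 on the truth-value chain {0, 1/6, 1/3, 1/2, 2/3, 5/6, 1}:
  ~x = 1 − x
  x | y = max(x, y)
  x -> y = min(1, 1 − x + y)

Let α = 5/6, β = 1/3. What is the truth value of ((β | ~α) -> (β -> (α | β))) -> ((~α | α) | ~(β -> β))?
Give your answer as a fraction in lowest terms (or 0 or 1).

~α = ~5/6 = 1/6
β | ~α = 1/3 | 1/6 = 1/3
α | β = 5/6 | 1/3 = 5/6
β -> (α | β) = 1/3 -> 5/6 = 1
(β | ~α) -> (β -> (α | β)) = 1/3 -> 1 = 1
~α = ~5/6 = 1/6
~α | α = 1/6 | 5/6 = 5/6
β -> β = 1/3 -> 1/3 = 1
~(β -> β) = ~1 = 0
(~α | α) | ~(β -> β) = 5/6 | 0 = 5/6
((β | ~α) -> (β -> (α | β))) -> ((~α | α) | ~(β -> β)) = 1 -> 5/6 = 5/6

5/6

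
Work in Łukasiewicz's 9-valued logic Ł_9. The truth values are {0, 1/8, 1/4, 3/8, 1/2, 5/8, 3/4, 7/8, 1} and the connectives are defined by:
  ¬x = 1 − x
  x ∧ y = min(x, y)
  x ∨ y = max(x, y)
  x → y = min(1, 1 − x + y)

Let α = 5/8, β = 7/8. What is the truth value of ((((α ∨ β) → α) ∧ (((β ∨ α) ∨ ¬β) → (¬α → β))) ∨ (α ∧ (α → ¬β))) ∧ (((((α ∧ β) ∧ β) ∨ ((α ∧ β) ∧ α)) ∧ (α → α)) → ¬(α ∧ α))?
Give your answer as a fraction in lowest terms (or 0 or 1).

3/4

α ∨ β = 5/8 ∨ 7/8 = 7/8
(α ∨ β) → α = 7/8 → 5/8 = 3/4
β ∨ α = 7/8 ∨ 5/8 = 7/8
¬β = ¬7/8 = 1/8
(β ∨ α) ∨ ¬β = 7/8 ∨ 1/8 = 7/8
¬α = ¬5/8 = 3/8
¬α → β = 3/8 → 7/8 = 1
((β ∨ α) ∨ ¬β) → (¬α → β) = 7/8 → 1 = 1
((α ∨ β) → α) ∧ (((β ∨ α) ∨ ¬β) → (¬α → β)) = 3/4 ∧ 1 = 3/4
¬β = ¬7/8 = 1/8
α → ¬β = 5/8 → 1/8 = 1/2
α ∧ (α → ¬β) = 5/8 ∧ 1/2 = 1/2
(((α ∨ β) → α) ∧ (((β ∨ α) ∨ ¬β) → (¬α → β))) ∨ (α ∧ (α → ¬β)) = 3/4 ∨ 1/2 = 3/4
α ∧ β = 5/8 ∧ 7/8 = 5/8
(α ∧ β) ∧ β = 5/8 ∧ 7/8 = 5/8
α ∧ β = 5/8 ∧ 7/8 = 5/8
(α ∧ β) ∧ α = 5/8 ∧ 5/8 = 5/8
((α ∧ β) ∧ β) ∨ ((α ∧ β) ∧ α) = 5/8 ∨ 5/8 = 5/8
α → α = 5/8 → 5/8 = 1
(((α ∧ β) ∧ β) ∨ ((α ∧ β) ∧ α)) ∧ (α → α) = 5/8 ∧ 1 = 5/8
α ∧ α = 5/8 ∧ 5/8 = 5/8
¬(α ∧ α) = ¬5/8 = 3/8
((((α ∧ β) ∧ β) ∨ ((α ∧ β) ∧ α)) ∧ (α → α)) → ¬(α ∧ α) = 5/8 → 3/8 = 3/4
((((α ∨ β) → α) ∧ (((β ∨ α) ∨ ¬β) → (¬α → β))) ∨ (α ∧ (α → ¬β))) ∧ (((((α ∧ β) ∧ β) ∨ ((α ∧ β) ∧ α)) ∧ (α → α)) → ¬(α ∧ α)) = 3/4 ∧ 3/4 = 3/4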